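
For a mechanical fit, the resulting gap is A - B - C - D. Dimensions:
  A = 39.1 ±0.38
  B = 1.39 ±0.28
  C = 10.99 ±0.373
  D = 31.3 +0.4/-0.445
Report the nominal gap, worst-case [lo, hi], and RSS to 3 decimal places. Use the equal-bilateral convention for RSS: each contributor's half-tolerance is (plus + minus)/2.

nominal=-4.580 wc=[-6.013,-3.102] rss=0.735

Stack each dimension's contribution:
  +A: nom +39.100 → Σnom=39.100; wc +0.380/-0.380 → slack +0.380/-0.380; half-tol=0.380, Σhalf²=0.144400
  -B: nom -1.390 → Σnom=37.710; wc +0.280/-0.280 → slack +0.660/-0.660; half-tol=0.280, Σhalf²=0.222800
  -C: nom -10.990 → Σnom=26.720; wc +0.373/-0.373 → slack +1.033/-1.033; half-tol=0.373, Σhalf²=0.361929
  -D: nom -31.300 → Σnom=-4.580; wc +0.445/-0.400 → slack +1.478/-1.433; half-tol=0.422, Σhalf²=0.540435
Nominal = -4.580. Worst-case = [-4.580 - 1.433, -4.580 + 1.478] = [-6.013, -3.102]. RSS = √0.540435 = 0.735.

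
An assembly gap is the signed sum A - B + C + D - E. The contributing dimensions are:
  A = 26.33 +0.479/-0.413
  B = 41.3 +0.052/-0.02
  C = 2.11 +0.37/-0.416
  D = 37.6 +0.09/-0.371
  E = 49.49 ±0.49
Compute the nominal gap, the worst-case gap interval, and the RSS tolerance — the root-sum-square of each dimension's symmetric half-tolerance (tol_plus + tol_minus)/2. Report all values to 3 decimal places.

nominal=-24.750 wc=[-26.492,-23.301] rss=0.805

Stack each dimension's contribution:
  +A: nom +26.330 → Σnom=26.330; wc +0.479/-0.413 → slack +0.479/-0.413; half-tol=0.446, Σhalf²=0.198916
  -B: nom -41.300 → Σnom=-14.970; wc +0.020/-0.052 → slack +0.499/-0.465; half-tol=0.036, Σhalf²=0.200212
  +C: nom +2.110 → Σnom=-12.860; wc +0.370/-0.416 → slack +0.869/-0.881; half-tol=0.393, Σhalf²=0.354661
  +D: nom +37.600 → Σnom=24.740; wc +0.090/-0.371 → slack +0.959/-1.252; half-tol=0.230, Σhalf²=0.407791
  -E: nom -49.490 → Σnom=-24.750; wc +0.490/-0.490 → slack +1.449/-1.742; half-tol=0.490, Σhalf²=0.647891
Nominal = -24.750. Worst-case = [-24.750 - 1.742, -24.750 + 1.449] = [-26.492, -23.301]. RSS = √0.647891 = 0.805.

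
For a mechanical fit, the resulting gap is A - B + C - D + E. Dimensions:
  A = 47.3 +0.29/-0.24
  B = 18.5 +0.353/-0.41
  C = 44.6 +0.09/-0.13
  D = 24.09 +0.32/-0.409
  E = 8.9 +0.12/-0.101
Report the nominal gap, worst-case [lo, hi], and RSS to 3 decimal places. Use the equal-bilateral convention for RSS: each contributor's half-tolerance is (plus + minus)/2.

nominal=58.210 wc=[57.066,59.529] rss=0.611

Stack each dimension's contribution:
  +A: nom +47.300 → Σnom=47.300; wc +0.290/-0.240 → slack +0.290/-0.240; half-tol=0.265, Σhalf²=0.070225
  -B: nom -18.500 → Σnom=28.800; wc +0.410/-0.353 → slack +0.700/-0.593; half-tol=0.381, Σhalf²=0.215767
  +C: nom +44.600 → Σnom=73.400; wc +0.090/-0.130 → slack +0.790/-0.723; half-tol=0.110, Σhalf²=0.227867
  -D: nom -24.090 → Σnom=49.310; wc +0.409/-0.320 → slack +1.199/-1.043; half-tol=0.364, Σhalf²=0.360727
  +E: nom +8.900 → Σnom=58.210; wc +0.120/-0.101 → slack +1.319/-1.144; half-tol=0.111, Σhalf²=0.372938
Nominal = 58.210. Worst-case = [58.210 - 1.144, 58.210 + 1.319] = [57.066, 59.529]. RSS = √0.372938 = 0.611.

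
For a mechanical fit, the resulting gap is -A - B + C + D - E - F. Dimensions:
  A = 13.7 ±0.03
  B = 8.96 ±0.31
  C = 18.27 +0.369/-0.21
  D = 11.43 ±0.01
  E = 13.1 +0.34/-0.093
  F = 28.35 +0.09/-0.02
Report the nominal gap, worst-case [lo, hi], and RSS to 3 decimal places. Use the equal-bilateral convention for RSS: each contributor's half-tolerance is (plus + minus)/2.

nominal=-34.410 wc=[-35.400,-33.578] rss=0.480

Stack each dimension's contribution:
  -A: nom -13.700 → Σnom=-13.700; wc +0.030/-0.030 → slack +0.030/-0.030; half-tol=0.030, Σhalf²=0.000900
  -B: nom -8.960 → Σnom=-22.660; wc +0.310/-0.310 → slack +0.340/-0.340; half-tol=0.310, Σhalf²=0.097000
  +C: nom +18.270 → Σnom=-4.390; wc +0.369/-0.210 → slack +0.709/-0.550; half-tol=0.289, Σhalf²=0.180810
  +D: nom +11.430 → Σnom=7.040; wc +0.010/-0.010 → slack +0.719/-0.560; half-tol=0.010, Σhalf²=0.180910
  -E: nom -13.100 → Σnom=-6.060; wc +0.093/-0.340 → slack +0.812/-0.900; half-tol=0.217, Σhalf²=0.227782
  -F: nom -28.350 → Σnom=-34.410; wc +0.020/-0.090 → slack +0.832/-0.990; half-tol=0.055, Σhalf²=0.230807
Nominal = -34.410. Worst-case = [-34.410 - 0.990, -34.410 + 0.832] = [-35.400, -33.578]. RSS = √0.230807 = 0.480.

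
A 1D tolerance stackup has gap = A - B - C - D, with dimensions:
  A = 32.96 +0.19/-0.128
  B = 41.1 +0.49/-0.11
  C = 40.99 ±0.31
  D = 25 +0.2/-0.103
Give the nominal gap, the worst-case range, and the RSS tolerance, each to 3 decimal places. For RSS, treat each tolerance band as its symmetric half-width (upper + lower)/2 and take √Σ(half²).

Stack each dimension's contribution:
  +A: nom +32.960 → Σnom=32.960; wc +0.190/-0.128 → slack +0.190/-0.128; half-tol=0.159, Σhalf²=0.025281
  -B: nom -41.100 → Σnom=-8.140; wc +0.110/-0.490 → slack +0.300/-0.618; half-tol=0.300, Σhalf²=0.115281
  -C: nom -40.990 → Σnom=-49.130; wc +0.310/-0.310 → slack +0.610/-0.928; half-tol=0.310, Σhalf²=0.211381
  -D: nom -25.000 → Σnom=-74.130; wc +0.103/-0.200 → slack +0.713/-1.128; half-tol=0.151, Σhalf²=0.234333
Nominal = -74.130. Worst-case = [-74.130 - 1.128, -74.130 + 0.713] = [-75.258, -73.417]. RSS = √0.234333 = 0.484.

nominal=-74.130 wc=[-75.258,-73.417] rss=0.484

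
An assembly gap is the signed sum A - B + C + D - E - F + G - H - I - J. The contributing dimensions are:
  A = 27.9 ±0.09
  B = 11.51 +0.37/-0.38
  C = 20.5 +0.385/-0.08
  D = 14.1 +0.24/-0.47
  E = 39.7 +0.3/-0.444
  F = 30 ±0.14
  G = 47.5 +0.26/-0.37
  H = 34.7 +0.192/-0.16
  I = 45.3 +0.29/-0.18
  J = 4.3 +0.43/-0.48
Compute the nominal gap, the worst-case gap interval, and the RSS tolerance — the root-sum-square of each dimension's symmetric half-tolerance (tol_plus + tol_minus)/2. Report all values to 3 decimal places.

nominal=-55.510 wc=[-58.242,-52.751] rss=0.938

Stack each dimension's contribution:
  +A: nom +27.900 → Σnom=27.900; wc +0.090/-0.090 → slack +0.090/-0.090; half-tol=0.090, Σhalf²=0.008100
  -B: nom -11.510 → Σnom=16.390; wc +0.380/-0.370 → slack +0.470/-0.460; half-tol=0.375, Σhalf²=0.148725
  +C: nom +20.500 → Σnom=36.890; wc +0.385/-0.080 → slack +0.855/-0.540; half-tol=0.233, Σhalf²=0.202781
  +D: nom +14.100 → Σnom=50.990; wc +0.240/-0.470 → slack +1.095/-1.010; half-tol=0.355, Σhalf²=0.328806
  -E: nom -39.700 → Σnom=11.290; wc +0.444/-0.300 → slack +1.539/-1.310; half-tol=0.372, Σhalf²=0.467190
  -F: nom -30.000 → Σnom=-18.710; wc +0.140/-0.140 → slack +1.679/-1.450; half-tol=0.140, Σhalf²=0.486790
  +G: nom +47.500 → Σnom=28.790; wc +0.260/-0.370 → slack +1.939/-1.820; half-tol=0.315, Σhalf²=0.586015
  -H: nom -34.700 → Σnom=-5.910; wc +0.160/-0.192 → slack +2.099/-2.012; half-tol=0.176, Σhalf²=0.616991
  -I: nom -45.300 → Σnom=-51.210; wc +0.180/-0.290 → slack +2.279/-2.302; half-tol=0.235, Σhalf²=0.672216
  -J: nom -4.300 → Σnom=-55.510; wc +0.480/-0.430 → slack +2.759/-2.732; half-tol=0.455, Σhalf²=0.879241
Nominal = -55.510. Worst-case = [-55.510 - 2.732, -55.510 + 2.759] = [-58.242, -52.751]. RSS = √0.879241 = 0.938.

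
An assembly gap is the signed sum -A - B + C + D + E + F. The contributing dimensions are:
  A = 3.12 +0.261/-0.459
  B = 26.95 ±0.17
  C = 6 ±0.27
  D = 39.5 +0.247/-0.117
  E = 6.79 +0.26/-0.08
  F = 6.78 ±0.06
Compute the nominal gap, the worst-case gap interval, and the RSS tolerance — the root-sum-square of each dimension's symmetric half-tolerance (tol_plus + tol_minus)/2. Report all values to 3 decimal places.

nominal=29.000 wc=[28.042,30.466] rss=0.545

Stack each dimension's contribution:
  -A: nom -3.120 → Σnom=-3.120; wc +0.459/-0.261 → slack +0.459/-0.261; half-tol=0.360, Σhalf²=0.129600
  -B: nom -26.950 → Σnom=-30.070; wc +0.170/-0.170 → slack +0.629/-0.431; half-tol=0.170, Σhalf²=0.158500
  +C: nom +6.000 → Σnom=-24.070; wc +0.270/-0.270 → slack +0.899/-0.701; half-tol=0.270, Σhalf²=0.231400
  +D: nom +39.500 → Σnom=15.430; wc +0.247/-0.117 → slack +1.146/-0.818; half-tol=0.182, Σhalf²=0.264524
  +E: nom +6.790 → Σnom=22.220; wc +0.260/-0.080 → slack +1.406/-0.898; half-tol=0.170, Σhalf²=0.293424
  +F: nom +6.780 → Σnom=29.000; wc +0.060/-0.060 → slack +1.466/-0.958; half-tol=0.060, Σhalf²=0.297024
Nominal = 29.000. Worst-case = [29.000 - 0.958, 29.000 + 1.466] = [28.042, 30.466]. RSS = √0.297024 = 0.545.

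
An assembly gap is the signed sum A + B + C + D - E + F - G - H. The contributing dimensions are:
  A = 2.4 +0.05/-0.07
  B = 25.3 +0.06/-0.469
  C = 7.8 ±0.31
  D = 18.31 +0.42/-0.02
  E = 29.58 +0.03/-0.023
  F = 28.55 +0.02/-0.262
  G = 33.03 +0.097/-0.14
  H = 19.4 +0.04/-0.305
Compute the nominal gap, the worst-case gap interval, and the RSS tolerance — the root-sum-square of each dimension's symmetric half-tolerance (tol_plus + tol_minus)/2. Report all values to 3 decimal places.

Stack each dimension's contribution:
  +A: nom +2.400 → Σnom=2.400; wc +0.050/-0.070 → slack +0.050/-0.070; half-tol=0.060, Σhalf²=0.003600
  +B: nom +25.300 → Σnom=27.700; wc +0.060/-0.469 → slack +0.110/-0.539; half-tol=0.264, Σhalf²=0.073560
  +C: nom +7.800 → Σnom=35.500; wc +0.310/-0.310 → slack +0.420/-0.849; half-tol=0.310, Σhalf²=0.169660
  +D: nom +18.310 → Σnom=53.810; wc +0.420/-0.020 → slack +0.840/-0.869; half-tol=0.220, Σhalf²=0.218060
  -E: nom -29.580 → Σnom=24.230; wc +0.023/-0.030 → slack +0.863/-0.899; half-tol=0.026, Σhalf²=0.218762
  +F: nom +28.550 → Σnom=52.780; wc +0.020/-0.262 → slack +0.883/-1.161; half-tol=0.141, Σhalf²=0.238643
  -G: nom -33.030 → Σnom=19.750; wc +0.140/-0.097 → slack +1.023/-1.258; half-tol=0.119, Σhalf²=0.252686
  -H: nom -19.400 → Σnom=0.350; wc +0.305/-0.040 → slack +1.328/-1.298; half-tol=0.172, Σhalf²=0.282442
Nominal = 0.350. Worst-case = [0.350 - 1.298, 0.350 + 1.328] = [-0.948, 1.678]. RSS = √0.282442 = 0.531.

nominal=0.350 wc=[-0.948,1.678] rss=0.531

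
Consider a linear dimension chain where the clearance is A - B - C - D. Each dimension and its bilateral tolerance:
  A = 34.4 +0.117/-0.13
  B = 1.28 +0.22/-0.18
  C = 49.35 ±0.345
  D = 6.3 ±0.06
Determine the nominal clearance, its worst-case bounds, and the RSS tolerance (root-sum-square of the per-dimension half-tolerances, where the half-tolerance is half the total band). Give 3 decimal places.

nominal=-22.530 wc=[-23.285,-21.828] rss=0.422

Stack each dimension's contribution:
  +A: nom +34.400 → Σnom=34.400; wc +0.117/-0.130 → slack +0.117/-0.130; half-tol=0.123, Σhalf²=0.015252
  -B: nom -1.280 → Σnom=33.120; wc +0.180/-0.220 → slack +0.297/-0.350; half-tol=0.200, Σhalf²=0.055252
  -C: nom -49.350 → Σnom=-16.230; wc +0.345/-0.345 → slack +0.642/-0.695; half-tol=0.345, Σhalf²=0.174277
  -D: nom -6.300 → Σnom=-22.530; wc +0.060/-0.060 → slack +0.702/-0.755; half-tol=0.060, Σhalf²=0.177877
Nominal = -22.530. Worst-case = [-22.530 - 0.755, -22.530 + 0.702] = [-23.285, -21.828]. RSS = √0.177877 = 0.422.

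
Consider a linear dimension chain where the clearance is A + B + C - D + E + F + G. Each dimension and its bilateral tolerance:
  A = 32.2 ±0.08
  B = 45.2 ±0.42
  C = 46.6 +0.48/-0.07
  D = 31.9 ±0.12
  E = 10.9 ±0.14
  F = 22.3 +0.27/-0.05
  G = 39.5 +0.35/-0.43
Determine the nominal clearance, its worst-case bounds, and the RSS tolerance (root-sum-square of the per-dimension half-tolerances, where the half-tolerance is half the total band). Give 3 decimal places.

nominal=164.800 wc=[163.490,166.660] rss=0.686

Stack each dimension's contribution:
  +A: nom +32.200 → Σnom=32.200; wc +0.080/-0.080 → slack +0.080/-0.080; half-tol=0.080, Σhalf²=0.006400
  +B: nom +45.200 → Σnom=77.400; wc +0.420/-0.420 → slack +0.500/-0.500; half-tol=0.420, Σhalf²=0.182800
  +C: nom +46.600 → Σnom=124.000; wc +0.480/-0.070 → slack +0.980/-0.570; half-tol=0.275, Σhalf²=0.258425
  -D: nom -31.900 → Σnom=92.100; wc +0.120/-0.120 → slack +1.100/-0.690; half-tol=0.120, Σhalf²=0.272825
  +E: nom +10.900 → Σnom=103.000; wc +0.140/-0.140 → slack +1.240/-0.830; half-tol=0.140, Σhalf²=0.292425
  +F: nom +22.300 → Σnom=125.300; wc +0.270/-0.050 → slack +1.510/-0.880; half-tol=0.160, Σhalf²=0.318025
  +G: nom +39.500 → Σnom=164.800; wc +0.350/-0.430 → slack +1.860/-1.310; half-tol=0.390, Σhalf²=0.470125
Nominal = 164.800. Worst-case = [164.800 - 1.310, 164.800 + 1.860] = [163.490, 166.660]. RSS = √0.470125 = 0.686.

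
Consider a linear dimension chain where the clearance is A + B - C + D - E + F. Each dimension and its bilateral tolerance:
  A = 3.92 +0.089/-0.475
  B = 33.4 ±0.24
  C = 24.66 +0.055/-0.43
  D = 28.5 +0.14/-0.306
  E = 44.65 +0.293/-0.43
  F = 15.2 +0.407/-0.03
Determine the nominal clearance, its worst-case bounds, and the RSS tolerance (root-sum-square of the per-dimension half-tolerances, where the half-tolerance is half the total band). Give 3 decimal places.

nominal=11.710 wc=[10.311,13.446] rss=0.651

Stack each dimension's contribution:
  +A: nom +3.920 → Σnom=3.920; wc +0.089/-0.475 → slack +0.089/-0.475; half-tol=0.282, Σhalf²=0.079524
  +B: nom +33.400 → Σnom=37.320; wc +0.240/-0.240 → slack +0.329/-0.715; half-tol=0.240, Σhalf²=0.137124
  -C: nom -24.660 → Σnom=12.660; wc +0.430/-0.055 → slack +0.759/-0.770; half-tol=0.242, Σhalf²=0.195930
  +D: nom +28.500 → Σnom=41.160; wc +0.140/-0.306 → slack +0.899/-1.076; half-tol=0.223, Σhalf²=0.245659
  -E: nom -44.650 → Σnom=-3.490; wc +0.430/-0.293 → slack +1.329/-1.369; half-tol=0.361, Σhalf²=0.376341
  +F: nom +15.200 → Σnom=11.710; wc +0.407/-0.030 → slack +1.736/-1.399; half-tol=0.218, Σhalf²=0.424084
Nominal = 11.710. Worst-case = [11.710 - 1.399, 11.710 + 1.736] = [10.311, 13.446]. RSS = √0.424084 = 0.651.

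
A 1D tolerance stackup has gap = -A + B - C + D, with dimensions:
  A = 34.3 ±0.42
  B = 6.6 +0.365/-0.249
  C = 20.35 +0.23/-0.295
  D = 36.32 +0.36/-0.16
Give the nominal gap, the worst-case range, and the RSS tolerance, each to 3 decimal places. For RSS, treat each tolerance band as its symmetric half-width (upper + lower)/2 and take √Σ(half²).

Stack each dimension's contribution:
  -A: nom -34.300 → Σnom=-34.300; wc +0.420/-0.420 → slack +0.420/-0.420; half-tol=0.420, Σhalf²=0.176400
  +B: nom +6.600 → Σnom=-27.700; wc +0.365/-0.249 → slack +0.785/-0.669; half-tol=0.307, Σhalf²=0.270649
  -C: nom -20.350 → Σnom=-48.050; wc +0.295/-0.230 → slack +1.080/-0.899; half-tol=0.263, Σhalf²=0.339555
  +D: nom +36.320 → Σnom=-11.730; wc +0.360/-0.160 → slack +1.440/-1.059; half-tol=0.260, Σhalf²=0.407155
Nominal = -11.730. Worst-case = [-11.730 - 1.059, -11.730 + 1.440] = [-12.789, -10.290]. RSS = √0.407155 = 0.638.

nominal=-11.730 wc=[-12.789,-10.290] rss=0.638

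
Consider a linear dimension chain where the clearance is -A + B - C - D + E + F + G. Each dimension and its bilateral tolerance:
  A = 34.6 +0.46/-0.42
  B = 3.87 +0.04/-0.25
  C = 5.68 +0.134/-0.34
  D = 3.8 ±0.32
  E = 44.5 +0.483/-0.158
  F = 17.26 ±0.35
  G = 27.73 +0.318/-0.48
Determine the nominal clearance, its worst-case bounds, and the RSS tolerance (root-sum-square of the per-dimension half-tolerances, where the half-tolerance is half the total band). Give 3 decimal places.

nominal=49.280 wc=[47.128,51.551] rss=0.870

Stack each dimension's contribution:
  -A: nom -34.600 → Σnom=-34.600; wc +0.420/-0.460 → slack +0.420/-0.460; half-tol=0.440, Σhalf²=0.193600
  +B: nom +3.870 → Σnom=-30.730; wc +0.040/-0.250 → slack +0.460/-0.710; half-tol=0.145, Σhalf²=0.214625
  -C: nom -5.680 → Σnom=-36.410; wc +0.340/-0.134 → slack +0.800/-0.844; half-tol=0.237, Σhalf²=0.270794
  -D: nom -3.800 → Σnom=-40.210; wc +0.320/-0.320 → slack +1.120/-1.164; half-tol=0.320, Σhalf²=0.373194
  +E: nom +44.500 → Σnom=4.290; wc +0.483/-0.158 → slack +1.603/-1.322; half-tol=0.321, Σhalf²=0.475914
  +F: nom +17.260 → Σnom=21.550; wc +0.350/-0.350 → slack +1.953/-1.672; half-tol=0.350, Σhalf²=0.598414
  +G: nom +27.730 → Σnom=49.280; wc +0.318/-0.480 → slack +2.271/-2.152; half-tol=0.399, Σhalf²=0.757615
Nominal = 49.280. Worst-case = [49.280 - 2.152, 49.280 + 2.271] = [47.128, 51.551]. RSS = √0.757615 = 0.870.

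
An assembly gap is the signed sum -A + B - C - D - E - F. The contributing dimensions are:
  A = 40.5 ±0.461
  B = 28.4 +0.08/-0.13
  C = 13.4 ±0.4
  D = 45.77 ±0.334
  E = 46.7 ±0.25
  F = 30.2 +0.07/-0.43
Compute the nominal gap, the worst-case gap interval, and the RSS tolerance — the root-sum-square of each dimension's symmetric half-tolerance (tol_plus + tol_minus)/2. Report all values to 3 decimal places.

nominal=-148.170 wc=[-149.815,-146.215] rss=0.787

Stack each dimension's contribution:
  -A: nom -40.500 → Σnom=-40.500; wc +0.461/-0.461 → slack +0.461/-0.461; half-tol=0.461, Σhalf²=0.212521
  +B: nom +28.400 → Σnom=-12.100; wc +0.080/-0.130 → slack +0.541/-0.591; half-tol=0.105, Σhalf²=0.223546
  -C: nom -13.400 → Σnom=-25.500; wc +0.400/-0.400 → slack +0.941/-0.991; half-tol=0.400, Σhalf²=0.383546
  -D: nom -45.770 → Σnom=-71.270; wc +0.334/-0.334 → slack +1.275/-1.325; half-tol=0.334, Σhalf²=0.495102
  -E: nom -46.700 → Σnom=-117.970; wc +0.250/-0.250 → slack +1.525/-1.575; half-tol=0.250, Σhalf²=0.557602
  -F: nom -30.200 → Σnom=-148.170; wc +0.430/-0.070 → slack +1.955/-1.645; half-tol=0.250, Σhalf²=0.620102
Nominal = -148.170. Worst-case = [-148.170 - 1.645, -148.170 + 1.955] = [-149.815, -146.215]. RSS = √0.620102 = 0.787.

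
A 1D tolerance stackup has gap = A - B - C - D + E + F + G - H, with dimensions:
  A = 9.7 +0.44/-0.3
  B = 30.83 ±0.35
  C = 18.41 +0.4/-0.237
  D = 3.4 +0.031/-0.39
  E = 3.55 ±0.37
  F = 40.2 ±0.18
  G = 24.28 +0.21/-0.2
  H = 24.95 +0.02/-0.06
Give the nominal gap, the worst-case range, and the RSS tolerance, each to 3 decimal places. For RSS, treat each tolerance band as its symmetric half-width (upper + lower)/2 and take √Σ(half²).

Stack each dimension's contribution:
  +A: nom +9.700 → Σnom=9.700; wc +0.440/-0.300 → slack +0.440/-0.300; half-tol=0.370, Σhalf²=0.136900
  -B: nom -30.830 → Σnom=-21.130; wc +0.350/-0.350 → slack +0.790/-0.650; half-tol=0.350, Σhalf²=0.259400
  -C: nom -18.410 → Σnom=-39.540; wc +0.237/-0.400 → slack +1.027/-1.050; half-tol=0.319, Σhalf²=0.360842
  -D: nom -3.400 → Σnom=-42.940; wc +0.390/-0.031 → slack +1.417/-1.081; half-tol=0.211, Σhalf²=0.405152
  +E: nom +3.550 → Σnom=-39.390; wc +0.370/-0.370 → slack +1.787/-1.451; half-tol=0.370, Σhalf²=0.542052
  +F: nom +40.200 → Σnom=0.810; wc +0.180/-0.180 → slack +1.967/-1.631; half-tol=0.180, Σhalf²=0.574452
  +G: nom +24.280 → Σnom=25.090; wc +0.210/-0.200 → slack +2.177/-1.831; half-tol=0.205, Σhalf²=0.616477
  -H: nom -24.950 → Σnom=0.140; wc +0.060/-0.020 → slack +2.237/-1.851; half-tol=0.040, Σhalf²=0.618077
Nominal = 0.140. Worst-case = [0.140 - 1.851, 0.140 + 2.237] = [-1.711, 2.377]. RSS = √0.618077 = 0.786.

nominal=0.140 wc=[-1.711,2.377] rss=0.786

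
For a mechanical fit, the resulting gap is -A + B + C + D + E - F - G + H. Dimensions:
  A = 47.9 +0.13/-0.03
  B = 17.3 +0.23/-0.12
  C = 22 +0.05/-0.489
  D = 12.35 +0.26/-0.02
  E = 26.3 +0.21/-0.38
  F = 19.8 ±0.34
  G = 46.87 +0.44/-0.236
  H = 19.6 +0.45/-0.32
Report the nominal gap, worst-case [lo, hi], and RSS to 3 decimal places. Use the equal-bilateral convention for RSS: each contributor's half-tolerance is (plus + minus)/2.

Stack each dimension's contribution:
  -A: nom -47.900 → Σnom=-47.900; wc +0.030/-0.130 → slack +0.030/-0.130; half-tol=0.080, Σhalf²=0.006400
  +B: nom +17.300 → Σnom=-30.600; wc +0.230/-0.120 → slack +0.260/-0.250; half-tol=0.175, Σhalf²=0.037025
  +C: nom +22.000 → Σnom=-8.600; wc +0.050/-0.489 → slack +0.310/-0.739; half-tol=0.270, Σhalf²=0.109655
  +D: nom +12.350 → Σnom=3.750; wc +0.260/-0.020 → slack +0.570/-0.759; half-tol=0.140, Σhalf²=0.129255
  +E: nom +26.300 → Σnom=30.050; wc +0.210/-0.380 → slack +0.780/-1.139; half-tol=0.295, Σhalf²=0.216280
  -F: nom -19.800 → Σnom=10.250; wc +0.340/-0.340 → slack +1.120/-1.479; half-tol=0.340, Σhalf²=0.331880
  -G: nom -46.870 → Σnom=-36.620; wc +0.236/-0.440 → slack +1.356/-1.919; half-tol=0.338, Σhalf²=0.446124
  +H: nom +19.600 → Σnom=-17.020; wc +0.450/-0.320 → slack +1.806/-2.239; half-tol=0.385, Σhalf²=0.594349
Nominal = -17.020. Worst-case = [-17.020 - 2.239, -17.020 + 1.806] = [-19.259, -15.214]. RSS = √0.594349 = 0.771.

nominal=-17.020 wc=[-19.259,-15.214] rss=0.771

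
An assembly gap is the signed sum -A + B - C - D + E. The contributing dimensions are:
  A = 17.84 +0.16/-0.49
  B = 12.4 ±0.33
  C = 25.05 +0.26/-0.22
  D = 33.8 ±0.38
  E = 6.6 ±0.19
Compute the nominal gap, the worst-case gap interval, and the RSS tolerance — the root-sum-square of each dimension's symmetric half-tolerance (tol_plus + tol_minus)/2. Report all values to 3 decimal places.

Stack each dimension's contribution:
  -A: nom -17.840 → Σnom=-17.840; wc +0.490/-0.160 → slack +0.490/-0.160; half-tol=0.325, Σhalf²=0.105625
  +B: nom +12.400 → Σnom=-5.440; wc +0.330/-0.330 → slack +0.820/-0.490; half-tol=0.330, Σhalf²=0.214525
  -C: nom -25.050 → Σnom=-30.490; wc +0.220/-0.260 → slack +1.040/-0.750; half-tol=0.240, Σhalf²=0.272125
  -D: nom -33.800 → Σnom=-64.290; wc +0.380/-0.380 → slack +1.420/-1.130; half-tol=0.380, Σhalf²=0.416525
  +E: nom +6.600 → Σnom=-57.690; wc +0.190/-0.190 → slack +1.610/-1.320; half-tol=0.190, Σhalf²=0.452625
Nominal = -57.690. Worst-case = [-57.690 - 1.320, -57.690 + 1.610] = [-59.010, -56.080]. RSS = √0.452625 = 0.673.

nominal=-57.690 wc=[-59.010,-56.080] rss=0.673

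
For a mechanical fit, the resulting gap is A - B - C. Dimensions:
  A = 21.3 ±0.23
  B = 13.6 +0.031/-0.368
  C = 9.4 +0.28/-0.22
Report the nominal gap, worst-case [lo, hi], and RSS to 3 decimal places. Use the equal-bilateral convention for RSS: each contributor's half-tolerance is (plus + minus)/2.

nominal=-1.700 wc=[-2.241,-0.882] rss=0.394

Stack each dimension's contribution:
  +A: nom +21.300 → Σnom=21.300; wc +0.230/-0.230 → slack +0.230/-0.230; half-tol=0.230, Σhalf²=0.052900
  -B: nom -13.600 → Σnom=7.700; wc +0.368/-0.031 → slack +0.598/-0.261; half-tol=0.200, Σhalf²=0.092700
  -C: nom -9.400 → Σnom=-1.700; wc +0.220/-0.280 → slack +0.818/-0.541; half-tol=0.250, Σhalf²=0.155200
Nominal = -1.700. Worst-case = [-1.700 - 0.541, -1.700 + 0.818] = [-2.241, -0.882]. RSS = √0.155200 = 0.394.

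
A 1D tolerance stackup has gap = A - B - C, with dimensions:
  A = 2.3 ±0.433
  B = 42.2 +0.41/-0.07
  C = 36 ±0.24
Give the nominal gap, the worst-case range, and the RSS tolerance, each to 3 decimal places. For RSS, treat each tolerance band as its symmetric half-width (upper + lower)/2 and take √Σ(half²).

nominal=-75.900 wc=[-76.983,-75.157] rss=0.550

Stack each dimension's contribution:
  +A: nom +2.300 → Σnom=2.300; wc +0.433/-0.433 → slack +0.433/-0.433; half-tol=0.433, Σhalf²=0.187489
  -B: nom -42.200 → Σnom=-39.900; wc +0.070/-0.410 → slack +0.503/-0.843; half-tol=0.240, Σhalf²=0.245089
  -C: nom -36.000 → Σnom=-75.900; wc +0.240/-0.240 → slack +0.743/-1.083; half-tol=0.240, Σhalf²=0.302689
Nominal = -75.900. Worst-case = [-75.900 - 1.083, -75.900 + 0.743] = [-76.983, -75.157]. RSS = √0.302689 = 0.550.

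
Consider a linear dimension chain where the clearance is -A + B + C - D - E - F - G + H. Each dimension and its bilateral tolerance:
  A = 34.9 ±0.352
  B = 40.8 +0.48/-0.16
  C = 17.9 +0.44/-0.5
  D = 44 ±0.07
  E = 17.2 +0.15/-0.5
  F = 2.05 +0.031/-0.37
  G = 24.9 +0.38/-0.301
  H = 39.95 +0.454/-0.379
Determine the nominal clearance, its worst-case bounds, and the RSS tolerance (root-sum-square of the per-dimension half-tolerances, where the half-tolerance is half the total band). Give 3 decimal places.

Stack each dimension's contribution:
  -A: nom -34.900 → Σnom=-34.900; wc +0.352/-0.352 → slack +0.352/-0.352; half-tol=0.352, Σhalf²=0.123904
  +B: nom +40.800 → Σnom=5.900; wc +0.480/-0.160 → slack +0.832/-0.512; half-tol=0.320, Σhalf²=0.226304
  +C: nom +17.900 → Σnom=23.800; wc +0.440/-0.500 → slack +1.272/-1.012; half-tol=0.470, Σhalf²=0.447204
  -D: nom -44.000 → Σnom=-20.200; wc +0.070/-0.070 → slack +1.342/-1.082; half-tol=0.070, Σhalf²=0.452104
  -E: nom -17.200 → Σnom=-37.400; wc +0.500/-0.150 → slack +1.842/-1.232; half-tol=0.325, Σhalf²=0.557729
  -F: nom -2.050 → Σnom=-39.450; wc +0.370/-0.031 → slack +2.212/-1.263; half-tol=0.201, Σhalf²=0.597929
  -G: nom -24.900 → Σnom=-64.350; wc +0.301/-0.380 → slack +2.513/-1.643; half-tol=0.341, Σhalf²=0.713870
  +H: nom +39.950 → Σnom=-24.400; wc +0.454/-0.379 → slack +2.967/-2.022; half-tol=0.416, Σhalf²=0.887342
Nominal = -24.400. Worst-case = [-24.400 - 2.022, -24.400 + 2.967] = [-26.422, -21.433]. RSS = √0.887342 = 0.942.

nominal=-24.400 wc=[-26.422,-21.433] rss=0.942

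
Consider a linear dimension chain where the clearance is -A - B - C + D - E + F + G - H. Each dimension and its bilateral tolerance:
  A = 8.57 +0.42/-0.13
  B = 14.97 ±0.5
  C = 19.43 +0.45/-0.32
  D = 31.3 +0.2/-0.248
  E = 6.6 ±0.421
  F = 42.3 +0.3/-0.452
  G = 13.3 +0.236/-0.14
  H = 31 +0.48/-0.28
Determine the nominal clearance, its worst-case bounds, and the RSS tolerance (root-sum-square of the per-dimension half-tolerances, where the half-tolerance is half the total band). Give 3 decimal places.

nominal=6.330 wc=[3.219,8.717] rss=1.011

Stack each dimension's contribution:
  -A: nom -8.570 → Σnom=-8.570; wc +0.130/-0.420 → slack +0.130/-0.420; half-tol=0.275, Σhalf²=0.075625
  -B: nom -14.970 → Σnom=-23.540; wc +0.500/-0.500 → slack +0.630/-0.920; half-tol=0.500, Σhalf²=0.325625
  -C: nom -19.430 → Σnom=-42.970; wc +0.320/-0.450 → slack +0.950/-1.370; half-tol=0.385, Σhalf²=0.473850
  +D: nom +31.300 → Σnom=-11.670; wc +0.200/-0.248 → slack +1.150/-1.618; half-tol=0.224, Σhalf²=0.524026
  -E: nom -6.600 → Σnom=-18.270; wc +0.421/-0.421 → slack +1.571/-2.039; half-tol=0.421, Σhalf²=0.701267
  +F: nom +42.300 → Σnom=24.030; wc +0.300/-0.452 → slack +1.871/-2.491; half-tol=0.376, Σhalf²=0.842643
  +G: nom +13.300 → Σnom=37.330; wc +0.236/-0.140 → slack +2.107/-2.631; half-tol=0.188, Σhalf²=0.877987
  -H: nom -31.000 → Σnom=6.330; wc +0.280/-0.480 → slack +2.387/-3.111; half-tol=0.380, Σhalf²=1.022387
Nominal = 6.330. Worst-case = [6.330 - 3.111, 6.330 + 2.387] = [3.219, 8.717]. RSS = √1.022387 = 1.011.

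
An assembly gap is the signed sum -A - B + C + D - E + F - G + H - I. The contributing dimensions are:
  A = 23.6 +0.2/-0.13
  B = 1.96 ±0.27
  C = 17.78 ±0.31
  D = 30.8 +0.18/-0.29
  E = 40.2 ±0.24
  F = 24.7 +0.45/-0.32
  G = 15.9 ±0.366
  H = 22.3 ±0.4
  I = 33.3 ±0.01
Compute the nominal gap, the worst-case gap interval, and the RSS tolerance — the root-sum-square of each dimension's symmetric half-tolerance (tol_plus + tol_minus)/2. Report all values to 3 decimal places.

nominal=-19.380 wc=[-21.786,-17.024] rss=0.867

Stack each dimension's contribution:
  -A: nom -23.600 → Σnom=-23.600; wc +0.130/-0.200 → slack +0.130/-0.200; half-tol=0.165, Σhalf²=0.027225
  -B: nom -1.960 → Σnom=-25.560; wc +0.270/-0.270 → slack +0.400/-0.470; half-tol=0.270, Σhalf²=0.100125
  +C: nom +17.780 → Σnom=-7.780; wc +0.310/-0.310 → slack +0.710/-0.780; half-tol=0.310, Σhalf²=0.196225
  +D: nom +30.800 → Σnom=23.020; wc +0.180/-0.290 → slack +0.890/-1.070; half-tol=0.235, Σhalf²=0.251450
  -E: nom -40.200 → Σnom=-17.180; wc +0.240/-0.240 → slack +1.130/-1.310; half-tol=0.240, Σhalf²=0.309050
  +F: nom +24.700 → Σnom=7.520; wc +0.450/-0.320 → slack +1.580/-1.630; half-tol=0.385, Σhalf²=0.457275
  -G: nom -15.900 → Σnom=-8.380; wc +0.366/-0.366 → slack +1.946/-1.996; half-tol=0.366, Σhalf²=0.591231
  +H: nom +22.300 → Σnom=13.920; wc +0.400/-0.400 → slack +2.346/-2.396; half-tol=0.400, Σhalf²=0.751231
  -I: nom -33.300 → Σnom=-19.380; wc +0.010/-0.010 → slack +2.356/-2.406; half-tol=0.010, Σhalf²=0.751331
Nominal = -19.380. Worst-case = [-19.380 - 2.406, -19.380 + 2.356] = [-21.786, -17.024]. RSS = √0.751331 = 0.867.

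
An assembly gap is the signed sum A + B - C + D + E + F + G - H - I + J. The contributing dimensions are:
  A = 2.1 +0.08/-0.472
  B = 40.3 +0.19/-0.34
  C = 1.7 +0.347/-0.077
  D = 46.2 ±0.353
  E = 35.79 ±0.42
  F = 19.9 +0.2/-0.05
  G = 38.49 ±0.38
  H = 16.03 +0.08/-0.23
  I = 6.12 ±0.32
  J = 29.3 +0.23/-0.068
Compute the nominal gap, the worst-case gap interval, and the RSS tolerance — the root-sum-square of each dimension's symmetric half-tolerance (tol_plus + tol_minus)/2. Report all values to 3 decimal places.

nominal=188.230 wc=[185.400,190.710] rss=0.895

Stack each dimension's contribution:
  +A: nom +2.100 → Σnom=2.100; wc +0.080/-0.472 → slack +0.080/-0.472; half-tol=0.276, Σhalf²=0.076176
  +B: nom +40.300 → Σnom=42.400; wc +0.190/-0.340 → slack +0.270/-0.812; half-tol=0.265, Σhalf²=0.146401
  -C: nom -1.700 → Σnom=40.700; wc +0.077/-0.347 → slack +0.347/-1.159; half-tol=0.212, Σhalf²=0.191345
  +D: nom +46.200 → Σnom=86.900; wc +0.353/-0.353 → slack +0.700/-1.512; half-tol=0.353, Σhalf²=0.315954
  +E: nom +35.790 → Σnom=122.690; wc +0.420/-0.420 → slack +1.120/-1.932; half-tol=0.420, Σhalf²=0.492354
  +F: nom +19.900 → Σnom=142.590; wc +0.200/-0.050 → slack +1.320/-1.982; half-tol=0.125, Σhalf²=0.507979
  +G: nom +38.490 → Σnom=181.080; wc +0.380/-0.380 → slack +1.700/-2.362; half-tol=0.380, Σhalf²=0.652379
  -H: nom -16.030 → Σnom=165.050; wc +0.230/-0.080 → slack +1.930/-2.442; half-tol=0.155, Σhalf²=0.676404
  -I: nom -6.120 → Σnom=158.930; wc +0.320/-0.320 → slack +2.250/-2.762; half-tol=0.320, Σhalf²=0.778804
  +J: nom +29.300 → Σnom=188.230; wc +0.230/-0.068 → slack +2.480/-2.830; half-tol=0.149, Σhalf²=0.801005
Nominal = 188.230. Worst-case = [188.230 - 2.830, 188.230 + 2.480] = [185.400, 190.710]. RSS = √0.801005 = 0.895.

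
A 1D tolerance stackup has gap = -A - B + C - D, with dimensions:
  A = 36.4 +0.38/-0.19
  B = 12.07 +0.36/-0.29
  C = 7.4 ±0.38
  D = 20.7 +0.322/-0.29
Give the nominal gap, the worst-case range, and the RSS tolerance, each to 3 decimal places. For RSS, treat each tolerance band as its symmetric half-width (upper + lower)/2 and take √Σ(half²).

Stack each dimension's contribution:
  -A: nom -36.400 → Σnom=-36.400; wc +0.190/-0.380 → slack +0.190/-0.380; half-tol=0.285, Σhalf²=0.081225
  -B: nom -12.070 → Σnom=-48.470; wc +0.290/-0.360 → slack +0.480/-0.740; half-tol=0.325, Σhalf²=0.186850
  +C: nom +7.400 → Σnom=-41.070; wc +0.380/-0.380 → slack +0.860/-1.120; half-tol=0.380, Σhalf²=0.331250
  -D: nom -20.700 → Σnom=-61.770; wc +0.290/-0.322 → slack +1.150/-1.442; half-tol=0.306, Σhalf²=0.424886
Nominal = -61.770. Worst-case = [-61.770 - 1.442, -61.770 + 1.150] = [-63.212, -60.620]. RSS = √0.424886 = 0.652.

nominal=-61.770 wc=[-63.212,-60.620] rss=0.652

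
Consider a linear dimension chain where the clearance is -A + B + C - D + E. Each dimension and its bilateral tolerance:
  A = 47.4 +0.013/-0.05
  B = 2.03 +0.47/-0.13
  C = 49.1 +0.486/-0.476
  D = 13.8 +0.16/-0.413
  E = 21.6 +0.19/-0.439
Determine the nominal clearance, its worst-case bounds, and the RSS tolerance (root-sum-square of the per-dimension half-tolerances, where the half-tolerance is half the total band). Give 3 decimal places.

Stack each dimension's contribution:
  -A: nom -47.400 → Σnom=-47.400; wc +0.050/-0.013 → slack +0.050/-0.013; half-tol=0.032, Σhalf²=0.000992
  +B: nom +2.030 → Σnom=-45.370; wc +0.470/-0.130 → slack +0.520/-0.143; half-tol=0.300, Σhalf²=0.090992
  +C: nom +49.100 → Σnom=3.730; wc +0.486/-0.476 → slack +1.006/-0.619; half-tol=0.481, Σhalf²=0.322353
  -D: nom -13.800 → Σnom=-10.070; wc +0.413/-0.160 → slack +1.419/-0.779; half-tol=0.286, Σhalf²=0.404435
  +E: nom +21.600 → Σnom=11.530; wc +0.190/-0.439 → slack +1.609/-1.218; half-tol=0.315, Σhalf²=0.503346
Nominal = 11.530. Worst-case = [11.530 - 1.218, 11.530 + 1.609] = [10.312, 13.139]. RSS = √0.503346 = 0.709.

nominal=11.530 wc=[10.312,13.139] rss=0.709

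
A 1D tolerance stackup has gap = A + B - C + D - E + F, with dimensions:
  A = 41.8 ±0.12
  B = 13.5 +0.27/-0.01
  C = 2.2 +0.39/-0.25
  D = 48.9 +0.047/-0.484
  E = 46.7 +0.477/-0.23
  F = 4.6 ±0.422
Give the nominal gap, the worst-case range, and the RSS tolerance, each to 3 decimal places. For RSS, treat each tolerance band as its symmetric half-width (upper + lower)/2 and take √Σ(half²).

Stack each dimension's contribution:
  +A: nom +41.800 → Σnom=41.800; wc +0.120/-0.120 → slack +0.120/-0.120; half-tol=0.120, Σhalf²=0.014400
  +B: nom +13.500 → Σnom=55.300; wc +0.270/-0.010 → slack +0.390/-0.130; half-tol=0.140, Σhalf²=0.034000
  -C: nom -2.200 → Σnom=53.100; wc +0.250/-0.390 → slack +0.640/-0.520; half-tol=0.320, Σhalf²=0.136400
  +D: nom +48.900 → Σnom=102.000; wc +0.047/-0.484 → slack +0.687/-1.004; half-tol=0.266, Σhalf²=0.206890
  -E: nom -46.700 → Σnom=55.300; wc +0.230/-0.477 → slack +0.917/-1.481; half-tol=0.353, Σhalf²=0.331852
  +F: nom +4.600 → Σnom=59.900; wc +0.422/-0.422 → slack +1.339/-1.903; half-tol=0.422, Σhalf²=0.509937
Nominal = 59.900. Worst-case = [59.900 - 1.903, 59.900 + 1.339] = [57.997, 61.239]. RSS = √0.509937 = 0.714.

nominal=59.900 wc=[57.997,61.239] rss=0.714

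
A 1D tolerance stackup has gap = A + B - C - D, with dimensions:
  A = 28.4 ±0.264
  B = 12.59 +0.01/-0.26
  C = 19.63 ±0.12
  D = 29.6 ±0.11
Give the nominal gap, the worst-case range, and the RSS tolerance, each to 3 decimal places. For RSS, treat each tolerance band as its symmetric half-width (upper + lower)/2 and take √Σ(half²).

nominal=-8.240 wc=[-8.994,-7.736] rss=0.338

Stack each dimension's contribution:
  +A: nom +28.400 → Σnom=28.400; wc +0.264/-0.264 → slack +0.264/-0.264; half-tol=0.264, Σhalf²=0.069696
  +B: nom +12.590 → Σnom=40.990; wc +0.010/-0.260 → slack +0.274/-0.524; half-tol=0.135, Σhalf²=0.087921
  -C: nom -19.630 → Σnom=21.360; wc +0.120/-0.120 → slack +0.394/-0.644; half-tol=0.120, Σhalf²=0.102321
  -D: nom -29.600 → Σnom=-8.240; wc +0.110/-0.110 → slack +0.504/-0.754; half-tol=0.110, Σhalf²=0.114421
Nominal = -8.240. Worst-case = [-8.240 - 0.754, -8.240 + 0.504] = [-8.994, -7.736]. RSS = √0.114421 = 0.338.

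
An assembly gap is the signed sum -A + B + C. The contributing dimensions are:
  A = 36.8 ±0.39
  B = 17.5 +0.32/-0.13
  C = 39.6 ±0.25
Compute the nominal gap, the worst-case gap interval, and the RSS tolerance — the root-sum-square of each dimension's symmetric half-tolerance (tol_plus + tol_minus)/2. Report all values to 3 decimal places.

nominal=20.300 wc=[19.530,21.260] rss=0.515

Stack each dimension's contribution:
  -A: nom -36.800 → Σnom=-36.800; wc +0.390/-0.390 → slack +0.390/-0.390; half-tol=0.390, Σhalf²=0.152100
  +B: nom +17.500 → Σnom=-19.300; wc +0.320/-0.130 → slack +0.710/-0.520; half-tol=0.225, Σhalf²=0.202725
  +C: nom +39.600 → Σnom=20.300; wc +0.250/-0.250 → slack +0.960/-0.770; half-tol=0.250, Σhalf²=0.265225
Nominal = 20.300. Worst-case = [20.300 - 0.770, 20.300 + 0.960] = [19.530, 21.260]. RSS = √0.265225 = 0.515.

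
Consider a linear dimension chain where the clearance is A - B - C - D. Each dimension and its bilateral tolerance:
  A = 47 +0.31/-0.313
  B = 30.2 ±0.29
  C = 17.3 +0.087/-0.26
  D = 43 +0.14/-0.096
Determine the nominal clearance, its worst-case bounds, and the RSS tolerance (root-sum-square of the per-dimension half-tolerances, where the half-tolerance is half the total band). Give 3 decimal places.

Stack each dimension's contribution:
  +A: nom +47.000 → Σnom=47.000; wc +0.310/-0.313 → slack +0.310/-0.313; half-tol=0.311, Σhalf²=0.097032
  -B: nom -30.200 → Σnom=16.800; wc +0.290/-0.290 → slack +0.600/-0.603; half-tol=0.290, Σhalf²=0.181132
  -C: nom -17.300 → Σnom=-0.500; wc +0.260/-0.087 → slack +0.860/-0.690; half-tol=0.173, Σhalf²=0.211234
  -D: nom -43.000 → Σnom=-43.500; wc +0.096/-0.140 → slack +0.956/-0.830; half-tol=0.118, Σhalf²=0.225158
Nominal = -43.500. Worst-case = [-43.500 - 0.830, -43.500 + 0.956] = [-44.330, -42.544]. RSS = √0.225158 = 0.475.

nominal=-43.500 wc=[-44.330,-42.544] rss=0.475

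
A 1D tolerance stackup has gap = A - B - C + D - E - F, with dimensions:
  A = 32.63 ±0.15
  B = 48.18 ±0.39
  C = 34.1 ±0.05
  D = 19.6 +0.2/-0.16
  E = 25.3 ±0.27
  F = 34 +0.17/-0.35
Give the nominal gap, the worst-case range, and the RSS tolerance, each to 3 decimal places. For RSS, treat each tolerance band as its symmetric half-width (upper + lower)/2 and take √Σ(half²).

Stack each dimension's contribution:
  +A: nom +32.630 → Σnom=32.630; wc +0.150/-0.150 → slack +0.150/-0.150; half-tol=0.150, Σhalf²=0.022500
  -B: nom -48.180 → Σnom=-15.550; wc +0.390/-0.390 → slack +0.540/-0.540; half-tol=0.390, Σhalf²=0.174600
  -C: nom -34.100 → Σnom=-49.650; wc +0.050/-0.050 → slack +0.590/-0.590; half-tol=0.050, Σhalf²=0.177100
  +D: nom +19.600 → Σnom=-30.050; wc +0.200/-0.160 → slack +0.790/-0.750; half-tol=0.180, Σhalf²=0.209500
  -E: nom -25.300 → Σnom=-55.350; wc +0.270/-0.270 → slack +1.060/-1.020; half-tol=0.270, Σhalf²=0.282400
  -F: nom -34.000 → Σnom=-89.350; wc +0.350/-0.170 → slack +1.410/-1.190; half-tol=0.260, Σhalf²=0.350000
Nominal = -89.350. Worst-case = [-89.350 - 1.190, -89.350 + 1.410] = [-90.540, -87.940]. RSS = √0.350000 = 0.592.

nominal=-89.350 wc=[-90.540,-87.940] rss=0.592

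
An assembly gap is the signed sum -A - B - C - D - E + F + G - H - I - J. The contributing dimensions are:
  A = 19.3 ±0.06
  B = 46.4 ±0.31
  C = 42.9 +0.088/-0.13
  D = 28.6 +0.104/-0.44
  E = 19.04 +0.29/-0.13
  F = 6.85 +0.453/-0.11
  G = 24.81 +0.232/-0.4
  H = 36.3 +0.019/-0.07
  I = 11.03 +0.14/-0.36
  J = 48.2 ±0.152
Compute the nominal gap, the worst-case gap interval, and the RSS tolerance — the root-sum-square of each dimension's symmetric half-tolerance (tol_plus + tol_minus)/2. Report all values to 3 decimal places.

nominal=-220.110 wc=[-221.783,-217.773] rss=0.705

Stack each dimension's contribution:
  -A: nom -19.300 → Σnom=-19.300; wc +0.060/-0.060 → slack +0.060/-0.060; half-tol=0.060, Σhalf²=0.003600
  -B: nom -46.400 → Σnom=-65.700; wc +0.310/-0.310 → slack +0.370/-0.370; half-tol=0.310, Σhalf²=0.099700
  -C: nom -42.900 → Σnom=-108.600; wc +0.130/-0.088 → slack +0.500/-0.458; half-tol=0.109, Σhalf²=0.111581
  -D: nom -28.600 → Σnom=-137.200; wc +0.440/-0.104 → slack +0.940/-0.562; half-tol=0.272, Σhalf²=0.185565
  -E: nom -19.040 → Σnom=-156.240; wc +0.130/-0.290 → slack +1.070/-0.852; half-tol=0.210, Σhalf²=0.229665
  +F: nom +6.850 → Σnom=-149.390; wc +0.453/-0.110 → slack +1.523/-0.962; half-tol=0.282, Σhalf²=0.308907
  +G: nom +24.810 → Σnom=-124.580; wc +0.232/-0.400 → slack +1.755/-1.362; half-tol=0.316, Σhalf²=0.408763
  -H: nom -36.300 → Σnom=-160.880; wc +0.070/-0.019 → slack +1.825/-1.381; half-tol=0.045, Σhalf²=0.410744
  -I: nom -11.030 → Σnom=-171.910; wc +0.360/-0.140 → slack +2.185/-1.521; half-tol=0.250, Σhalf²=0.473244
  -J: nom -48.200 → Σnom=-220.110; wc +0.152/-0.152 → slack +2.337/-1.673; half-tol=0.152, Σhalf²=0.496348
Nominal = -220.110. Worst-case = [-220.110 - 1.673, -220.110 + 2.337] = [-221.783, -217.773]. RSS = √0.496348 = 0.705.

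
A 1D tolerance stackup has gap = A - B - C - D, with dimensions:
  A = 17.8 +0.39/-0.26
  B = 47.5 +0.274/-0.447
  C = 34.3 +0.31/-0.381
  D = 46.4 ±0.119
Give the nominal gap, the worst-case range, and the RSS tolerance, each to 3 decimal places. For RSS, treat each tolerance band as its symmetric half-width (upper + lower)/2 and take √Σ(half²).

nominal=-110.400 wc=[-111.363,-109.063] rss=0.608

Stack each dimension's contribution:
  +A: nom +17.800 → Σnom=17.800; wc +0.390/-0.260 → slack +0.390/-0.260; half-tol=0.325, Σhalf²=0.105625
  -B: nom -47.500 → Σnom=-29.700; wc +0.447/-0.274 → slack +0.837/-0.534; half-tol=0.361, Σhalf²=0.235585
  -C: nom -34.300 → Σnom=-64.000; wc +0.381/-0.310 → slack +1.218/-0.844; half-tol=0.346, Σhalf²=0.354956
  -D: nom -46.400 → Σnom=-110.400; wc +0.119/-0.119 → slack +1.337/-0.963; half-tol=0.119, Σhalf²=0.369117
Nominal = -110.400. Worst-case = [-110.400 - 0.963, -110.400 + 1.337] = [-111.363, -109.063]. RSS = √0.369117 = 0.608.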